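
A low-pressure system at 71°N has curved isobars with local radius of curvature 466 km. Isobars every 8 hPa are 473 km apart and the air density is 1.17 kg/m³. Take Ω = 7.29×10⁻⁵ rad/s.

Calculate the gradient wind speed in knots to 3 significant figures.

Coriolis parameter at 71°N:
f = 2Ω sin φ = 2 × 7.29×10⁻⁵ × sin 71° = 1.38×10⁻⁴ s⁻¹
Pressure gradient: |∂P/∂n| = 800 Pa / 473000 m = 1.69×10⁻³ Pa/m
Geostrophic speed: V_g = |∂P/∂n|/(fρ) = 1.69×10⁻³/(1.38×10⁻⁴ × 1.17) = 10.5 m/s
Around a low, centrifugal force acts outward with Coriolis, so pressure-gradient force balances both:
(1/ρ)|∂P/∂n| = fV + V²/R  →  V² + fR·V − fR·V_g = 0
With fR = 1.38×10⁻⁴ × 466×10³ m = 64.2 m/s:
V = [−fR + √((fR)² + 4 fR V_g)]/2 = [−64.2 + √(64.2² + 4×64.2×10.5)]/2 = 9.18 m/s
Subgeostrophic (V < V_g = 10.5 m/s), as expected around a low.
Converting: 9.18 m/s × 1.944 = 17.8 knots

17.8 knots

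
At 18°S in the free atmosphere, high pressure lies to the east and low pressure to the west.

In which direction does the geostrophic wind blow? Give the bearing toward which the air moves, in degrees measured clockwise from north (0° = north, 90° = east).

The pressure-gradient force points toward the west (bearing 270°).
Geostrophic balance: in the Southern Hemisphere the Coriolis force deflects motion to the left, so the geostrophic wind blows 90° to the left of the pressure-gradient force (low pressure on the right).
Rotating 270° by 90° counterclockwise gives 180° — the wind blows toward the south.

180°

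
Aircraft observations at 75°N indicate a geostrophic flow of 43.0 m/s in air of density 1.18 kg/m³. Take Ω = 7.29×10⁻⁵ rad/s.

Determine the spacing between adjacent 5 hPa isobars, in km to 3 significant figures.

70.0 km

Coriolis parameter at 75°N:
f = 2Ω sin φ = 2 × 7.29×10⁻⁵ × sin 75° = 1.41×10⁻⁴ s⁻¹
Geostrophic balance rearranged: |∂P/∂n| = f ρ V_g
|∂P/∂n| = 1.41×10⁻⁴ × 1.18 × 43.0 = 7.15×10⁻³ Pa/m
Isobar spacing: Δn = ΔP/|∂P/∂n| = 500 Pa / 7.15×10⁻³ Pa/m = 69971 m ≈ 70.0 km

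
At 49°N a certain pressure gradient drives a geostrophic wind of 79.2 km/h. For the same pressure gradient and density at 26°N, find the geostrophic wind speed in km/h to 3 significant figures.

With the same pressure gradient and density, V_g ∝ 1/f ∝ 1/sin φ.
V₂ = V₁ · sin φ₁ / sin φ₂ = 79.2 × sin 49° / sin 26°
V₂ = 79.2 × 0.7547/0.4384 = 136 km/h

136 km/h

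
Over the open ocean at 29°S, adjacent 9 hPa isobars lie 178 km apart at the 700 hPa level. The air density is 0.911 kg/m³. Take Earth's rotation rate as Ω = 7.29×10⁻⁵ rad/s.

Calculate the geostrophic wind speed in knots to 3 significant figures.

Coriolis parameter at 29°S:
f = 2Ω sin φ = 2 × 7.29×10⁻⁵ × sin 29° = 7.07×10⁻⁵ s⁻¹
Pressure gradient: |∂P/∂n| = 900 Pa / 178000 m = 5.06×10⁻³ Pa/m
Geostrophic balance (pressure-gradient force = Coriolis force):
V_g = (1/(fρ)) |∂P/∂n| = 5.06×10⁻³ / (7.07×10⁻⁵ × 0.911) = 78.5 m/s
Converting: 78.5 m/s × 1.944 = 153 knots

153 knots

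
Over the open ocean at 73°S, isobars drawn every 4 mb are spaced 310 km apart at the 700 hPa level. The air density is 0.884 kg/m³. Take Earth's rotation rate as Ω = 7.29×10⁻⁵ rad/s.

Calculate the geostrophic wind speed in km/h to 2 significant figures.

38 km/h

Coriolis parameter at 73°S:
f = 2Ω sin φ = 2 × 7.29×10⁻⁵ × sin 73° = 1.39×10⁻⁴ s⁻¹
Pressure gradient: |∂P/∂n| = 400 Pa / 310000 m = 1.29×10⁻³ Pa/m
Geostrophic balance (pressure-gradient force = Coriolis force):
V_g = (1/(fρ)) |∂P/∂n| = 1.29×10⁻³ / (1.39×10⁻⁴ × 0.884) = 10.5 m/s
Converting: 10.5 m/s × 3.6 = 38 km/h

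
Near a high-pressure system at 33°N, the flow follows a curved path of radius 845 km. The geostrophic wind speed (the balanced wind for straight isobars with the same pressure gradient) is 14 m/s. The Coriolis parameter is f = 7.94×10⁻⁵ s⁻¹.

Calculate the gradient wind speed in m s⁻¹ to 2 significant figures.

Around a high, pressure-gradient force acts outward with centrifugal, so Coriolis balances both:
fV = (1/ρ)|∂P/∂n| + V²/R  →  V² − fR·V + fR·V_g = 0
With fR = 7.94×10⁻⁵ × 845×10³ m = 67.1 m/s:
V = [fR − √((fR)² − 4 fR V_g)]/2 = [67.1 − √(67.1² − 4×67.1×14)]/2 = 19.9 m/s
Supergeostrophic (V > V_g = 14 m/s), as expected around a high.

20 m s⁻¹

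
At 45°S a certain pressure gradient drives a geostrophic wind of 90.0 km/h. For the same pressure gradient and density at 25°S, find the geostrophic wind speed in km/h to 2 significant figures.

With the same pressure gradient and density, V_g ∝ 1/f ∝ 1/sin φ.
V₂ = V₁ · sin φ₁ / sin φ₂ = 90.0 × sin 45° / sin 25°
V₂ = 90.0 × 0.7071/0.4226 = 150 km/h

150 km/h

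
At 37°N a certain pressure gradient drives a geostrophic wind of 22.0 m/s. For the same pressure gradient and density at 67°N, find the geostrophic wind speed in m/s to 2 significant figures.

14 m/s

With the same pressure gradient and density, V_g ∝ 1/f ∝ 1/sin φ.
V₂ = V₁ · sin φ₁ / sin φ₂ = 22.0 × sin 37° / sin 67°
V₂ = 22.0 × 0.6018/0.9205 = 14 m/s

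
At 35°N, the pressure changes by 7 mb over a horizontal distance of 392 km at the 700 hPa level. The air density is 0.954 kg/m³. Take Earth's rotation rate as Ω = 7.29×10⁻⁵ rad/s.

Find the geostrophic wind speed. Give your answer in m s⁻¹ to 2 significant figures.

Coriolis parameter at 35°N:
f = 2Ω sin φ = 2 × 7.29×10⁻⁵ × sin 35° = 8.36×10⁻⁵ s⁻¹
Pressure gradient: |∂P/∂n| = 700 Pa / 392000 m = 1.79×10⁻³ Pa/m
Geostrophic balance (pressure-gradient force = Coriolis force):
V_g = (1/(fρ)) |∂P/∂n| = 1.79×10⁻³ / (8.36×10⁻⁵ × 0.954) = 22.4 m/s

22 m s⁻¹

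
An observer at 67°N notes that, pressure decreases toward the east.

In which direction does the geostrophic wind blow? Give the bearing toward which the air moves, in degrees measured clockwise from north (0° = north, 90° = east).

180°

The pressure-gradient force points toward the east (bearing 090°).
Geostrophic balance: in the Northern Hemisphere the Coriolis force deflects motion to the right, so the geostrophic wind blows 90° to the right of the pressure-gradient force (low pressure on the left).
Rotating 090° by 90° clockwise gives 180° — the wind blows toward the south.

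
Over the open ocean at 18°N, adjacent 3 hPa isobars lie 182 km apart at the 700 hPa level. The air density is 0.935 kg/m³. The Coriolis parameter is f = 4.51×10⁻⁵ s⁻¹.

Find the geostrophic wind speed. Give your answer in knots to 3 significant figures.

76.0 knots

Pressure gradient: |∂P/∂n| = 300 Pa / 182000 m = 1.65×10⁻³ Pa/m
Geostrophic balance (pressure-gradient force = Coriolis force):
V_g = (1/(fρ)) |∂P/∂n| = 1.65×10⁻³ / (4.51×10⁻⁵ × 0.935) = 39.1 m/s
Converting: 39.1 m/s × 1.944 = 76.0 knots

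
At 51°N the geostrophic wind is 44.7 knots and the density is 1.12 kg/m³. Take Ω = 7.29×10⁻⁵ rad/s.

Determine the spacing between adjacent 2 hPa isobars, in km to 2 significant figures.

Coriolis parameter at 51°N:
f = 2Ω sin φ = 2 × 7.29×10⁻⁵ × sin 51° = 1.13×10⁻⁴ s⁻¹
Wind speed in SI: 44.7 knots = 23.0 m/s
Geostrophic balance rearranged: |∂P/∂n| = f ρ V_g
|∂P/∂n| = 1.13×10⁻⁴ × 1.12 × 23.0 = 2.92×10⁻³ Pa/m
Isobar spacing: Δn = ΔP/|∂P/∂n| = 200 Pa / 2.92×10⁻³ Pa/m = 68534 m ≈ 69 km

69 km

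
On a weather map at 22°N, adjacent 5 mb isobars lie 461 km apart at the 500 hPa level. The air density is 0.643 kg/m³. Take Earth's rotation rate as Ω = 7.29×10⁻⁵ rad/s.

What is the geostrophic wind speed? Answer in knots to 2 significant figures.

60 knots

Coriolis parameter at 22°N:
f = 2Ω sin φ = 2 × 7.29×10⁻⁵ × sin 22° = 5.46×10⁻⁵ s⁻¹
Pressure gradient: |∂P/∂n| = 500 Pa / 461000 m = 1.08×10⁻³ Pa/m
Geostrophic balance (pressure-gradient force = Coriolis force):
V_g = (1/(fρ)) |∂P/∂n| = 1.08×10⁻³ / (5.46×10⁻⁵ × 0.643) = 30.9 m/s
Converting: 30.9 m/s × 1.944 = 60 knots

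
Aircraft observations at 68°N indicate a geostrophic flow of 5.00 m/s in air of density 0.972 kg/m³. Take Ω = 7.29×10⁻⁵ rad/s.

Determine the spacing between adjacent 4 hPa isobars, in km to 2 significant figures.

Coriolis parameter at 68°N:
f = 2Ω sin φ = 2 × 7.29×10⁻⁵ × sin 68° = 1.35×10⁻⁴ s⁻¹
Geostrophic balance rearranged: |∂P/∂n| = f ρ V_g
|∂P/∂n| = 1.35×10⁻⁴ × 0.972 × 5.00 = 6.57×10⁻⁴ Pa/m
Isobar spacing: Δn = ΔP/|∂P/∂n| = 400 Pa / 6.57×10⁻⁴ Pa/m = 608836 m ≈ 610 km

610 km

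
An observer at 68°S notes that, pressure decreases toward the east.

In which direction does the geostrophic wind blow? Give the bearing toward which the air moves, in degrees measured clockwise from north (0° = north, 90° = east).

The pressure-gradient force points toward the east (bearing 090°).
Geostrophic balance: in the Southern Hemisphere the Coriolis force deflects motion to the left, so the geostrophic wind blows 90° to the left of the pressure-gradient force (low pressure on the right).
Rotating 090° by 90° counterclockwise gives 000° — the wind blows toward the north.

000°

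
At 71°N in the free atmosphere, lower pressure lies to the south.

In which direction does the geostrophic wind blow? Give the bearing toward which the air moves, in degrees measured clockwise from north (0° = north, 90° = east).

270°

The pressure-gradient force points toward the south (bearing 180°).
Geostrophic balance: in the Northern Hemisphere the Coriolis force deflects motion to the right, so the geostrophic wind blows 90° to the right of the pressure-gradient force (low pressure on the left).
Rotating 180° by 90° clockwise gives 270° — the wind blows toward the west.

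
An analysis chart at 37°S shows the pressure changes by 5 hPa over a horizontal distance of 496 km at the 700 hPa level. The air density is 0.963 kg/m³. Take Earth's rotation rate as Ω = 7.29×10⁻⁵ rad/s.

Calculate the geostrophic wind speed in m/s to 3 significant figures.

11.9 m/s

Coriolis parameter at 37°S:
f = 2Ω sin φ = 2 × 7.29×10⁻⁵ × sin 37° = 8.77×10⁻⁵ s⁻¹
Pressure gradient: |∂P/∂n| = 500 Pa / 496000 m = 1.01×10⁻³ Pa/m
Geostrophic balance (pressure-gradient force = Coriolis force):
V_g = (1/(fρ)) |∂P/∂n| = 1.01×10⁻³ / (8.77×10⁻⁵ × 0.963) = 11.9 m/s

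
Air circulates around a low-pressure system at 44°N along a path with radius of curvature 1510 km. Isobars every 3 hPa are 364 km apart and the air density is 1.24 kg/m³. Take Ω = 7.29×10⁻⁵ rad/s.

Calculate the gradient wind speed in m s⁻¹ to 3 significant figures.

Coriolis parameter at 44°N:
f = 2Ω sin φ = 2 × 7.29×10⁻⁵ × sin 44° = 1.01×10⁻⁴ s⁻¹
Pressure gradient: |∂P/∂n| = 300 Pa / 364000 m = 8.24×10⁻⁴ Pa/m
Geostrophic speed: V_g = |∂P/∂n|/(fρ) = 8.24×10⁻⁴/(1.01×10⁻⁴ × 1.24) = 6.56 m/s
Around a low, centrifugal force acts outward with Coriolis, so pressure-gradient force balances both:
(1/ρ)|∂P/∂n| = fV + V²/R  →  V² + fR·V − fR·V_g = 0
With fR = 1.01×10⁻⁴ × 1510×10³ m = 153 m/s:
V = [−fR + √((fR)² + 4 fR V_g)]/2 = [−153 + √(153² + 4×153×6.56)]/2 = 6.3 m/s
Subgeostrophic (V < V_g = 6.56 m/s), as expected around a low.

6.30 m s⁻¹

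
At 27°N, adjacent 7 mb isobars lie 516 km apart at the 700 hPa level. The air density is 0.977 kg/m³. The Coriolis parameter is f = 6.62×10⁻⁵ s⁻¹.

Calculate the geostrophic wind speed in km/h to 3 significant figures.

75.5 km/h

Pressure gradient: |∂P/∂n| = 700 Pa / 516000 m = 1.36×10⁻³ Pa/m
Geostrophic balance (pressure-gradient force = Coriolis force):
V_g = (1/(fρ)) |∂P/∂n| = 1.36×10⁻³ / (6.62×10⁻⁵ × 0.977) = 21.0 m/s
Converting: 21.0 m/s × 3.6 = 75.5 km/h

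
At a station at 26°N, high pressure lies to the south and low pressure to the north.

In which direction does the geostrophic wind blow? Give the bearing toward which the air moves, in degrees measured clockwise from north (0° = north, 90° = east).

The pressure-gradient force points toward the north (bearing 000°).
Geostrophic balance: in the Northern Hemisphere the Coriolis force deflects motion to the right, so the geostrophic wind blows 90° to the right of the pressure-gradient force (low pressure on the left).
Rotating 000° by 90° clockwise gives 090° — the wind blows toward the east.

090°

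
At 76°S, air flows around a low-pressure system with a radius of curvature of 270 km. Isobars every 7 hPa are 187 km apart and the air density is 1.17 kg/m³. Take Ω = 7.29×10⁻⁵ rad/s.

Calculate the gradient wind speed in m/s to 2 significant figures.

Coriolis parameter at 76°S:
f = 2Ω sin φ = 2 × 7.29×10⁻⁵ × sin 76° = 1.41×10⁻⁴ s⁻¹
Pressure gradient: |∂P/∂n| = 700 Pa / 187000 m = 3.74×10⁻³ Pa/m
Geostrophic speed: V_g = |∂P/∂n|/(fρ) = 3.74×10⁻³/(1.41×10⁻⁴ × 1.17) = 22.6 m/s
Around a low, centrifugal force acts outward with Coriolis, so pressure-gradient force balances both:
(1/ρ)|∂P/∂n| = fV + V²/R  →  V² + fR·V − fR·V_g = 0
With fR = 1.41×10⁻⁴ × 270×10³ m = 38.2 m/s:
V = [−fR + √((fR)² + 4 fR V_g)]/2 = [−38.2 + √(38.2² + 4×38.2×22.6)]/2 = 16 m/s
Subgeostrophic (V < V_g = 22.6 m/s), as expected around a low.

16 m/s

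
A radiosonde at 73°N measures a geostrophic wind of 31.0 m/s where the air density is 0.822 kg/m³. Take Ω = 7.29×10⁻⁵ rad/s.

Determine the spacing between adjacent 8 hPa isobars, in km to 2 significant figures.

Coriolis parameter at 73°N:
f = 2Ω sin φ = 2 × 7.29×10⁻⁵ × sin 73° = 1.39×10⁻⁴ s⁻¹
Geostrophic balance rearranged: |∂P/∂n| = f ρ V_g
|∂P/∂n| = 1.39×10⁻⁴ × 0.822 × 31.0 = 3.55×10⁻³ Pa/m
Isobar spacing: Δn = ΔP/|∂P/∂n| = 800 Pa / 3.55×10⁻³ Pa/m = 225166 m ≈ 230 km

230 km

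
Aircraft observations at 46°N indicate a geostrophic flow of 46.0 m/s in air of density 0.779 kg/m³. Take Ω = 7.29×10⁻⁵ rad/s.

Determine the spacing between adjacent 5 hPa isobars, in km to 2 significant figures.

130 km

Coriolis parameter at 46°N:
f = 2Ω sin φ = 2 × 7.29×10⁻⁵ × sin 46° = 1.05×10⁻⁴ s⁻¹
Geostrophic balance rearranged: |∂P/∂n| = f ρ V_g
|∂P/∂n| = 1.05×10⁻⁴ × 0.779 × 46.0 = 3.76×10⁻³ Pa/m
Isobar spacing: Δn = ΔP/|∂P/∂n| = 500 Pa / 3.76×10⁻³ Pa/m = 133040 m ≈ 130 km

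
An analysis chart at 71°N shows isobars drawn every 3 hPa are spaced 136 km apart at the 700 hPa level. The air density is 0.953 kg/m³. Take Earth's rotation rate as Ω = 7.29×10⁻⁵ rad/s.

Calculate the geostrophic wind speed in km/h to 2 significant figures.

Coriolis parameter at 71°N:
f = 2Ω sin φ = 2 × 7.29×10⁻⁵ × sin 71° = 1.38×10⁻⁴ s⁻¹
Pressure gradient: |∂P/∂n| = 300 Pa / 136000 m = 2.21×10⁻³ Pa/m
Geostrophic balance (pressure-gradient force = Coriolis force):
V_g = (1/(fρ)) |∂P/∂n| = 2.21×10⁻³ / (1.38×10⁻⁴ × 0.953) = 16.8 m/s
Converting: 16.8 m/s × 3.6 = 60 km/h

60 km/h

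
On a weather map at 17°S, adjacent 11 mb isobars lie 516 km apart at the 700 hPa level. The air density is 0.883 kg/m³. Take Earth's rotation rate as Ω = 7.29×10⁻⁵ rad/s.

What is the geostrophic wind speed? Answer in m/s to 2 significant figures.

57 m/s

Coriolis parameter at 17°S:
f = 2Ω sin φ = 2 × 7.29×10⁻⁵ × sin 17° = 4.26×10⁻⁵ s⁻¹
Pressure gradient: |∂P/∂n| = 1100 Pa / 516000 m = 2.13×10⁻³ Pa/m
Geostrophic balance (pressure-gradient force = Coriolis force):
V_g = (1/(fρ)) |∂P/∂n| = 2.13×10⁻³ / (4.26×10⁻⁵ × 0.883) = 56.6 m/s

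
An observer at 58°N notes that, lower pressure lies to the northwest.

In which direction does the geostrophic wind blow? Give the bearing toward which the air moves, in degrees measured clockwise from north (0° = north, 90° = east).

The pressure-gradient force points toward the northwest (bearing 315°).
Geostrophic balance: in the Northern Hemisphere the Coriolis force deflects motion to the right, so the geostrophic wind blows 90° to the right of the pressure-gradient force (low pressure on the left).
Rotating 315° by 90° clockwise gives 045° — the wind blows toward the northeast.

045°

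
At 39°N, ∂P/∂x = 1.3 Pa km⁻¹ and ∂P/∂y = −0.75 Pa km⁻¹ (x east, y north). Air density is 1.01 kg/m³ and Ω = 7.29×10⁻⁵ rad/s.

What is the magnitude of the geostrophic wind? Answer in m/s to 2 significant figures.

Coriolis parameter at 39°N:
f = 2Ω sin φ = 2 × 7.29×10⁻⁵ × sin 39° = 9.18×10⁻⁵ s⁻¹
Component geostrophic relations (x east, y north):
u_g = −(1/(fρ)) ∂P/∂y,  v_g = (1/(fρ)) ∂P/∂x
u_g = −(−0.75×10⁻³)/(9.18×10⁻⁵ × 1.01) = 8.09 m/s;  v_g = (1.3×10⁻³)/(9.18×10⁻⁵ × 1.01) = 14.0 m/s
|V_g| = √(u_g² + v_g²) = 16.2 m/s

16 m/s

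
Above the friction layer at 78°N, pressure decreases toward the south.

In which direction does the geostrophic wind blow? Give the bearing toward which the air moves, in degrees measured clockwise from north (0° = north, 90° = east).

270°

The pressure-gradient force points toward the south (bearing 180°).
Geostrophic balance: in the Northern Hemisphere the Coriolis force deflects motion to the right, so the geostrophic wind blows 90° to the right of the pressure-gradient force (low pressure on the left).
Rotating 180° by 90° clockwise gives 270° — the wind blows toward the west.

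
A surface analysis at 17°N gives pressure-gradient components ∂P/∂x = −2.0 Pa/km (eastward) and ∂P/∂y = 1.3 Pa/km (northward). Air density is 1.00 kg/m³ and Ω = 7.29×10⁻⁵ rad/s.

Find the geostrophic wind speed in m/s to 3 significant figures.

Coriolis parameter at 17°N:
f = 2Ω sin φ = 2 × 7.29×10⁻⁵ × sin 17° = 4.26×10⁻⁵ s⁻¹
Component geostrophic relations (x east, y north):
u_g = −(1/(fρ)) ∂P/∂y,  v_g = (1/(fρ)) ∂P/∂x
u_g = −(1.3×10⁻³)/(4.26×10⁻⁵ × 1.00) = −30.5 m/s;  v_g = (−2.0×10⁻³)/(4.26×10⁻⁵ × 1.00) = −46.9 m/s
|V_g| = √(u_g² + v_g²) = 56.0 m/s

56.0 m/s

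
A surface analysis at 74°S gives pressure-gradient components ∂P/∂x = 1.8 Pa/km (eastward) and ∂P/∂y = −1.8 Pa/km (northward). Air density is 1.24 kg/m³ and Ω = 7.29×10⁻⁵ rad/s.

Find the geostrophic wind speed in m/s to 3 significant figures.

14.6 m/s

Coriolis parameter at 74°S:
f = 2Ω sin φ = 2 × 7.29×10⁻⁵ × sin 74° = 1.40×10⁻⁴ s⁻¹
In the Southern Hemisphere f is negative: f = −1.40×10⁻⁴ s⁻¹.
Component geostrophic relations (x east, y north):
u_g = −(1/(fρ)) ∂P/∂y,  v_g = (1/(fρ)) ∂P/∂x
u_g = −(−1.8×10⁻³)/(−1.40×10⁻⁴ × 1.24) = −10.4 m/s;  v_g = (1.8×10⁻³)/(−1.40×10⁻⁴ × 1.24) = −10.4 m/s
|V_g| = √(u_g² + v_g²) = 14.6 m/s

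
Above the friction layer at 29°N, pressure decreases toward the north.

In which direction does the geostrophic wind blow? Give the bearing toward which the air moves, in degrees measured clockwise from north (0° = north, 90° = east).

090°

The pressure-gradient force points toward the north (bearing 000°).
Geostrophic balance: in the Northern Hemisphere the Coriolis force deflects motion to the right, so the geostrophic wind blows 90° to the right of the pressure-gradient force (low pressure on the left).
Rotating 000° by 90° clockwise gives 090° — the wind blows toward the east.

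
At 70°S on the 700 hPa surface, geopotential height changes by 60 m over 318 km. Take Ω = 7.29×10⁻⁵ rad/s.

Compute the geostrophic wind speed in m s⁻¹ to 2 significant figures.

Coriolis parameter at 70°S:
f = 2Ω sin φ = 2 × 7.29×10⁻⁵ × sin 70° = 1.37×10⁻⁴ s⁻¹
Height gradient: |∂Z/∂n| = 60 m / 318000 m = 1.89×10⁻⁴
On a pressure surface, geostrophic balance gives V_g = (g/f)|∂Z/∂n|:
V_g = 9.81 × 1.89×10⁻⁴ / 1.37×10⁻⁴ = 13.5 m/s

14 m s⁻¹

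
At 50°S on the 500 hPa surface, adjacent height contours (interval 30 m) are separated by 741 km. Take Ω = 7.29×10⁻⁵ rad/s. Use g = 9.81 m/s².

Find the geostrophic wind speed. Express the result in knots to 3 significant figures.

6.91 knots

Coriolis parameter at 50°S:
f = 2Ω sin φ = 2 × 7.29×10⁻⁵ × sin 50° = 1.12×10⁻⁴ s⁻¹
Height gradient: |∂Z/∂n| = 30 m / 741000 m = 4.05×10⁻⁵
On a pressure surface, geostrophic balance gives V_g = (g/f)|∂Z/∂n|:
V_g = 9.81 × 4.05×10⁻⁵ / 1.12×10⁻⁴ = 3.56 m/s
Converting: 3.56 m/s × 1.944 = 6.91 knots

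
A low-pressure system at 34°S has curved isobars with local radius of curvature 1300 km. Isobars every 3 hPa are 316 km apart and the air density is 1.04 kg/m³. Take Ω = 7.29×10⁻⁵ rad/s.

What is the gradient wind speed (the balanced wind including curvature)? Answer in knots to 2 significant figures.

20 knots

Coriolis parameter at 34°S:
f = 2Ω sin φ = 2 × 7.29×10⁻⁵ × sin 34° = 8.15×10⁻⁵ s⁻¹
Pressure gradient: |∂P/∂n| = 300 Pa / 316000 m = 9.49×10⁻⁴ Pa/m
Geostrophic speed: V_g = |∂P/∂n|/(fρ) = 9.49×10⁻⁴/(8.15×10⁻⁵ × 1.04) = 11.2 m/s
Around a low, centrifugal force acts outward with Coriolis, so pressure-gradient force balances both:
(1/ρ)|∂P/∂n| = fV + V²/R  →  V² + fR·V − fR·V_g = 0
With fR = 8.15×10⁻⁵ × 1300×10³ m = 106 m/s:
V = [−fR + √((fR)² + 4 fR V_g)]/2 = [−106 + √(106² + 4×106×11.2)]/2 = 10.2 m/s
Subgeostrophic (V < V_g = 11.2 m/s), as expected around a low.
Converting: 10.2 m/s × 1.944 = 20 knots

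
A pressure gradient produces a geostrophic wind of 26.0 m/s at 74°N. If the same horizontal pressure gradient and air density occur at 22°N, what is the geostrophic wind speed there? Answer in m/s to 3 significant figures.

66.7 m/s

With the same pressure gradient and density, V_g ∝ 1/f ∝ 1/sin φ.
V₂ = V₁ · sin φ₁ / sin φ₂ = 26.0 × sin 74° / sin 22°
V₂ = 26.0 × 0.9613/0.3746 = 66.7 m/s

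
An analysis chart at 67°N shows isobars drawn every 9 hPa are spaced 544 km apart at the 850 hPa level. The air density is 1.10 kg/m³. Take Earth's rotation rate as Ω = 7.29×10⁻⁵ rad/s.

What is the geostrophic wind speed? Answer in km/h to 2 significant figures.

40 km/h

Coriolis parameter at 67°N:
f = 2Ω sin φ = 2 × 7.29×10⁻⁵ × sin 67° = 1.34×10⁻⁴ s⁻¹
Pressure gradient: |∂P/∂n| = 900 Pa / 544000 m = 1.65×10⁻³ Pa/m
Geostrophic balance (pressure-gradient force = Coriolis force):
V_g = (1/(fρ)) |∂P/∂n| = 1.65×10⁻³ / (1.34×10⁻⁴ × 1.10) = 11.2 m/s
Converting: 11.2 m/s × 3.6 = 40 km/h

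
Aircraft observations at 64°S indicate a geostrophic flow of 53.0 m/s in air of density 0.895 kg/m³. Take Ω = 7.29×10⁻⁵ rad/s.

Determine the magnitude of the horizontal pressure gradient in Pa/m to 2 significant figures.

Coriolis parameter at 64°S:
f = 2Ω sin φ = 2 × 7.29×10⁻⁵ × sin 64° = 1.31×10⁻⁴ s⁻¹
Geostrophic balance rearranged: |∂P/∂n| = f ρ V_g
|∂P/∂n| = 1.31×10⁻⁴ × 0.895 × 53.0 = 6.22×10⁻³ Pa/m

6.2×10⁻³ Pa/m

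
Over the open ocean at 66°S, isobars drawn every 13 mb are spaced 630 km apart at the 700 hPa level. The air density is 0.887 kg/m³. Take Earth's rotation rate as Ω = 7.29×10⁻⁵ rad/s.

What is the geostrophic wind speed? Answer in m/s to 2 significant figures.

17 m/s

Coriolis parameter at 66°S:
f = 2Ω sin φ = 2 × 7.29×10⁻⁵ × sin 66° = 1.33×10⁻⁴ s⁻¹
Pressure gradient: |∂P/∂n| = 1300 Pa / 630000 m = 2.06×10⁻³ Pa/m
Geostrophic balance (pressure-gradient force = Coriolis force):
V_g = (1/(fρ)) |∂P/∂n| = 2.06×10⁻³ / (1.33×10⁻⁴ × 0.887) = 17.5 m/s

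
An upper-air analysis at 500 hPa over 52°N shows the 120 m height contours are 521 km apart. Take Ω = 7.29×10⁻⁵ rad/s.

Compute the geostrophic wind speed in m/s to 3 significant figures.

19.7 m/s

Coriolis parameter at 52°N:
f = 2Ω sin φ = 2 × 7.29×10⁻⁵ × sin 52° = 1.15×10⁻⁴ s⁻¹
Height gradient: |∂Z/∂n| = 120 m / 521000 m = 2.30×10⁻⁴
On a pressure surface, geostrophic balance gives V_g = (g/f)|∂Z/∂n|:
V_g = 9.81 × 2.30×10⁻⁴ / 1.15×10⁻⁴ = 19.7 m/s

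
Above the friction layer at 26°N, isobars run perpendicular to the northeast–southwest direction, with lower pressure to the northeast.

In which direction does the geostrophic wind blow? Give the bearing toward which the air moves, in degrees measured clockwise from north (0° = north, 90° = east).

The pressure-gradient force points toward the northeast (bearing 045°).
Geostrophic balance: in the Northern Hemisphere the Coriolis force deflects motion to the right, so the geostrophic wind blows 90° to the right of the pressure-gradient force (low pressure on the left).
Rotating 045° by 90° clockwise gives 135° — the wind blows toward the southeast.

135°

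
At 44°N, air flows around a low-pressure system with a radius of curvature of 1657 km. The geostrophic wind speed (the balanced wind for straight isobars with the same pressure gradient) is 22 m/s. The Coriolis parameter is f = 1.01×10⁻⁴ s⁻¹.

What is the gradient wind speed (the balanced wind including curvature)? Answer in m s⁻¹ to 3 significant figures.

19.7 m s⁻¹

Around a low, centrifugal force acts outward with Coriolis, so pressure-gradient force balances both:
(1/ρ)|∂P/∂n| = fV + V²/R  →  V² + fR·V − fR·V_g = 0
With fR = 1.01×10⁻⁴ × 1657×10³ m = 167 m/s:
V = [−fR + √((fR)² + 4 fR V_g)]/2 = [−167 + √(167² + 4×167×22)]/2 = 19.7 m/s
Subgeostrophic (V < V_g = 22 m/s), as expected around a low.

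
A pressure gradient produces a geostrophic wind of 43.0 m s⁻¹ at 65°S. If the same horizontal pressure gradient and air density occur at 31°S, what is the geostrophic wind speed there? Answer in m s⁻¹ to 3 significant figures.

With the same pressure gradient and density, V_g ∝ 1/f ∝ 1/sin φ.
V₂ = V₁ · sin φ₁ / sin φ₂ = 43.0 × sin 65° / sin 31°
V₂ = 43.0 × 0.9063/0.5150 = 75.7 m s⁻¹

75.7 m s⁻¹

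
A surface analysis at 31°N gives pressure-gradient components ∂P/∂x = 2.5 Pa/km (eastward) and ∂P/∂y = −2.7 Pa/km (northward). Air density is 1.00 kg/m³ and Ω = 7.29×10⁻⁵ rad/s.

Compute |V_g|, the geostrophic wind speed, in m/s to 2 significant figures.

Coriolis parameter at 31°N:
f = 2Ω sin φ = 2 × 7.29×10⁻⁵ × sin 31° = 7.51×10⁻⁵ s⁻¹
Component geostrophic relations (x east, y north):
u_g = −(1/(fρ)) ∂P/∂y,  v_g = (1/(fρ)) ∂P/∂x
u_g = −(−2.7×10⁻³)/(7.51×10⁻⁵ × 1.00) = 36.0 m/s;  v_g = (2.5×10⁻³)/(7.51×10⁻⁵ × 1.00) = 33.3 m/s
|V_g| = √(u_g² + v_g²) = 49.0 m/s

49 m/s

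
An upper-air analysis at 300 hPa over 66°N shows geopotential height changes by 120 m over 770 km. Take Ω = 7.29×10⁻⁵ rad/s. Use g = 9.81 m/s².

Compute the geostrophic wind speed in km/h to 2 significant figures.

Coriolis parameter at 66°N:
f = 2Ω sin φ = 2 × 7.29×10⁻⁵ × sin 66° = 1.33×10⁻⁴ s⁻¹
Height gradient: |∂Z/∂n| = 120 m / 770000 m = 1.56×10⁻⁴
On a pressure surface, geostrophic balance gives V_g = (g/f)|∂Z/∂n|:
V_g = 9.81 × 1.56×10⁻⁴ / 1.33×10⁻⁴ = 11.5 m/s
Converting: 11.5 m/s × 3.6 = 41 km/h

41 km/h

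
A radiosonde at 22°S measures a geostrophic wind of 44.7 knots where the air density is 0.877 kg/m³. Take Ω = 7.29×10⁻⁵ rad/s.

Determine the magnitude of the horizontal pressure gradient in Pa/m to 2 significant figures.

1.1×10⁻³ Pa/m

Coriolis parameter at 22°S:
f = 2Ω sin φ = 2 × 7.29×10⁻⁵ × sin 22° = 5.46×10⁻⁵ s⁻¹
Wind speed in SI: 44.7 knots = 23.0 m/s
Geostrophic balance rearranged: |∂P/∂n| = f ρ V_g
|∂P/∂n| = 5.46×10⁻⁵ × 0.877 × 23.0 = 1.10×10⁻³ Pa/m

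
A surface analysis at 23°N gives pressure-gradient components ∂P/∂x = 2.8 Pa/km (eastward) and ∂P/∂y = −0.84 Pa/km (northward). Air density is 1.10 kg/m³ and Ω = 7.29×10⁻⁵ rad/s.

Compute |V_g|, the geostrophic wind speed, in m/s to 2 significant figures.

Coriolis parameter at 23°N:
f = 2Ω sin φ = 2 × 7.29×10⁻⁵ × sin 23° = 5.70×10⁻⁵ s⁻¹
Component geostrophic relations (x east, y north):
u_g = −(1/(fρ)) ∂P/∂y,  v_g = (1/(fρ)) ∂P/∂x
u_g = −(−0.84×10⁻³)/(5.70×10⁻⁵ × 1.10) = 13.4 m/s;  v_g = (2.8×10⁻³)/(5.70×10⁻⁵ × 1.10) = 44.7 m/s
|V_g| = √(u_g² + v_g²) = 46.6 m/s

47 m/s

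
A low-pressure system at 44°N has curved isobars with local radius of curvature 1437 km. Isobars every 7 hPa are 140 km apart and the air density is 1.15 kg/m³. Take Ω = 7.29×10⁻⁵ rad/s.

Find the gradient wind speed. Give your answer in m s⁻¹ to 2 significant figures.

35 m s⁻¹

Coriolis parameter at 44°N:
f = 2Ω sin φ = 2 × 7.29×10⁻⁵ × sin 44° = 1.01×10⁻⁴ s⁻¹
Pressure gradient: |∂P/∂n| = 700 Pa / 140000 m = 5.00×10⁻³ Pa/m
Geostrophic speed: V_g = |∂P/∂n|/(fρ) = 5.00×10⁻³/(1.01×10⁻⁴ × 1.15) = 42.9 m/s
Around a low, centrifugal force acts outward with Coriolis, so pressure-gradient force balances both:
(1/ρ)|∂P/∂n| = fV + V²/R  →  V² + fR·V − fR·V_g = 0
With fR = 1.01×10⁻⁴ × 1437×10³ m = 146 m/s:
V = [−fR + √((fR)² + 4 fR V_g)]/2 = [−146 + √(146² + 4×146×42.9)]/2 = 34.7 m/s
Subgeostrophic (V < V_g = 42.9 m/s), as expected around a low.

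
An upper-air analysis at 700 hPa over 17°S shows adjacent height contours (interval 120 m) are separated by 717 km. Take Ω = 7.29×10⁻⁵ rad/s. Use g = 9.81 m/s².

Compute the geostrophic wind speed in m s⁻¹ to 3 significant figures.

38.5 m s⁻¹

Coriolis parameter at 17°S:
f = 2Ω sin φ = 2 × 7.29×10⁻⁵ × sin 17° = 4.26×10⁻⁵ s⁻¹
Height gradient: |∂Z/∂n| = 120 m / 717000 m = 1.67×10⁻⁴
On a pressure surface, geostrophic balance gives V_g = (g/f)|∂Z/∂n|:
V_g = 9.81 × 1.67×10⁻⁴ / 4.26×10⁻⁵ = 38.5 m/s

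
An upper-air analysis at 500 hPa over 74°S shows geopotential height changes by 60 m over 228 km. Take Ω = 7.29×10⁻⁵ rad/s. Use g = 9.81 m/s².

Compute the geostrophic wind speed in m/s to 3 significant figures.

18.4 m/s

Coriolis parameter at 74°S:
f = 2Ω sin φ = 2 × 7.29×10⁻⁵ × sin 74° = 1.40×10⁻⁴ s⁻¹
Height gradient: |∂Z/∂n| = 60 m / 228000 m = 2.63×10⁻⁴
On a pressure surface, geostrophic balance gives V_g = (g/f)|∂Z/∂n|:
V_g = 9.81 × 2.63×10⁻⁴ / 1.40×10⁻⁴ = 18.4 m/s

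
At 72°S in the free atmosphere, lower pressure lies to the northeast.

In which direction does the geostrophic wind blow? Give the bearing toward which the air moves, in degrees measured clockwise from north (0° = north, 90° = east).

315°

The pressure-gradient force points toward the northeast (bearing 045°).
Geostrophic balance: in the Southern Hemisphere the Coriolis force deflects motion to the left, so the geostrophic wind blows 90° to the left of the pressure-gradient force (low pressure on the right).
Rotating 045° by 90° counterclockwise gives 315° — the wind blows toward the northwest.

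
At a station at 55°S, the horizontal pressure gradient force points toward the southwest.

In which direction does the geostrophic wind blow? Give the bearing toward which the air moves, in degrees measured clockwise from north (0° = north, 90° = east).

135°

The pressure-gradient force points toward the southwest (bearing 225°).
Geostrophic balance: in the Southern Hemisphere the Coriolis force deflects motion to the left, so the geostrophic wind blows 90° to the left of the pressure-gradient force (low pressure on the right).
Rotating 225° by 90° counterclockwise gives 135° — the wind blows toward the southeast.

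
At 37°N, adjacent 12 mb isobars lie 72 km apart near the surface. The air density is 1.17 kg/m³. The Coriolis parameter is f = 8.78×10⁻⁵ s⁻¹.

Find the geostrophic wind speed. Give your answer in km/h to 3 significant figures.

Pressure gradient: |∂P/∂n| = 1200 Pa / 72000 m = 1.67×10⁻² Pa/m
Geostrophic balance (pressure-gradient force = Coriolis force):
V_g = (1/(fρ)) |∂P/∂n| = 1.67×10⁻² / (8.78×10⁻⁵ × 1.17) = 162 m/s
Converting: 162 m/s × 3.6 = 584 km/h

584 km/h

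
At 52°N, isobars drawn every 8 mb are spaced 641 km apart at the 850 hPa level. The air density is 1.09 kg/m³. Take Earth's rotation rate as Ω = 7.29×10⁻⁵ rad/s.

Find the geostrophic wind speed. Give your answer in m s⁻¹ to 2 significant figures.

Coriolis parameter at 52°N:
f = 2Ω sin φ = 2 × 7.29×10⁻⁵ × sin 52° = 1.15×10⁻⁴ s⁻¹
Pressure gradient: |∂P/∂n| = 800 Pa / 641000 m = 1.25×10⁻³ Pa/m
Geostrophic balance (pressure-gradient force = Coriolis force):
V_g = (1/(fρ)) |∂P/∂n| = 1.25×10⁻³ / (1.15×10⁻⁴ × 1.09) = 9.97 m/s

10.0 m s⁻¹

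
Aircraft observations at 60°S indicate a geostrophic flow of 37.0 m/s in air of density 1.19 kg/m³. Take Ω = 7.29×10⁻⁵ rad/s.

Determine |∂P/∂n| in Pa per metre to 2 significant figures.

5.6×10⁻³ Pa/m

Coriolis parameter at 60°S:
f = 2Ω sin φ = 2 × 7.29×10⁻⁵ × sin 60° = 1.26×10⁻⁴ s⁻¹
Geostrophic balance rearranged: |∂P/∂n| = f ρ V_g
|∂P/∂n| = 1.26×10⁻⁴ × 1.19 × 37.0 = 5.56×10⁻³ Pa/m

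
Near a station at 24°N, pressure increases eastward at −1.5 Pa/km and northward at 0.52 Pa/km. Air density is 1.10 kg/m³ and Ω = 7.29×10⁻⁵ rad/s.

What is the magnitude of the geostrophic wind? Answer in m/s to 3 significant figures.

Coriolis parameter at 24°N:
f = 2Ω sin φ = 2 × 7.29×10⁻⁵ × sin 24° = 5.93×10⁻⁵ s⁻¹
Component geostrophic relations (x east, y north):
u_g = −(1/(fρ)) ∂P/∂y,  v_g = (1/(fρ)) ∂P/∂x
u_g = −(0.52×10⁻³)/(5.93×10⁻⁵ × 1.10) = −7.97 m/s;  v_g = (−1.5×10⁻³)/(5.93×10⁻⁵ × 1.10) = −23.0 m/s
|V_g| = √(u_g² + v_g²) = 24.3 m/s

24.3 m/s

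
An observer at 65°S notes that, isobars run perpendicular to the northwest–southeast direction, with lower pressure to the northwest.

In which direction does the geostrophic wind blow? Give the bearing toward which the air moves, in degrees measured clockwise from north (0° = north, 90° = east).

The pressure-gradient force points toward the northwest (bearing 315°).
Geostrophic balance: in the Southern Hemisphere the Coriolis force deflects motion to the left, so the geostrophic wind blows 90° to the left of the pressure-gradient force (low pressure on the right).
Rotating 315° by 90° counterclockwise gives 225° — the wind blows toward the southwest.

225°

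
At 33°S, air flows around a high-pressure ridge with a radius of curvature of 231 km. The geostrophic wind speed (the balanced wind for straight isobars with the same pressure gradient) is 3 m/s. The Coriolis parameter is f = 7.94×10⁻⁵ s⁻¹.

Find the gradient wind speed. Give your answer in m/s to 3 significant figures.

3.78 m/s

Around a high, pressure-gradient force acts outward with centrifugal, so Coriolis balances both:
fV = (1/ρ)|∂P/∂n| + V²/R  →  V² − fR·V + fR·V_g = 0
With fR = 7.94×10⁻⁵ × 231×10³ m = 18.3 m/s:
V = [fR − √((fR)² − 4 fR V_g)]/2 = [18.3 − √(18.3² − 4×18.3×3)]/2 = 3.78 m/s
Supergeostrophic (V > V_g = 3 m/s), as expected around a high.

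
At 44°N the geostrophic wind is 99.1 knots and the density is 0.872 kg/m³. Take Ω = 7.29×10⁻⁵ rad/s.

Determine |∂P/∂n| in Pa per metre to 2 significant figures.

4.5×10⁻³ Pa/m

Coriolis parameter at 44°N:
f = 2Ω sin φ = 2 × 7.29×10⁻⁵ × sin 44° = 1.01×10⁻⁴ s⁻¹
Wind speed in SI: 99.1 knots = 51.0 m/s
Geostrophic balance rearranged: |∂P/∂n| = f ρ V_g
|∂P/∂n| = 1.01×10⁻⁴ × 0.872 × 51.0 = 4.50×10⁻³ Pa/m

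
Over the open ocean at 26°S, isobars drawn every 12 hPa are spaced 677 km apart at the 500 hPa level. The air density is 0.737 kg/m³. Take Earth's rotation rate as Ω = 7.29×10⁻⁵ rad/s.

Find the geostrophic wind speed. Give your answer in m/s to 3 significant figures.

Coriolis parameter at 26°S:
f = 2Ω sin φ = 2 × 7.29×10⁻⁵ × sin 26° = 6.39×10⁻⁵ s⁻¹
Pressure gradient: |∂P/∂n| = 1200 Pa / 677000 m = 1.77×10⁻³ Pa/m
Geostrophic balance (pressure-gradient force = Coriolis force):
V_g = (1/(fρ)) |∂P/∂n| = 1.77×10⁻³ / (6.39×10⁻⁵ × 0.737) = 37.6 m/s

37.6 m/s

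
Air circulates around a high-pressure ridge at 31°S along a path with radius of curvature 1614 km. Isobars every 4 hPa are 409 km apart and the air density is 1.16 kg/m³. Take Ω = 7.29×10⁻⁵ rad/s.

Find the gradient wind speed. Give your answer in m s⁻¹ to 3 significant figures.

Coriolis parameter at 31°S:
f = 2Ω sin φ = 2 × 7.29×10⁻⁵ × sin 31° = 7.51×10⁻⁵ s⁻¹
Pressure gradient: |∂P/∂n| = 400 Pa / 409000 m = 9.78×10⁻⁴ Pa/m
Geostrophic speed: V_g = |∂P/∂n|/(fρ) = 9.78×10⁻⁴/(7.51×10⁻⁵ × 1.16) = 11.2 m/s
Around a high, pressure-gradient force acts outward with centrifugal, so Coriolis balances both:
fV = (1/ρ)|∂P/∂n| + V²/R  →  V² − fR·V + fR·V_g = 0
With fR = 7.51×10⁻⁵ × 1614×10³ m = 121 m/s:
V = [fR − √((fR)² − 4 fR V_g)]/2 = [121 − √(121² − 4×121×11.2)]/2 = 12.5 m/s
Supergeostrophic (V > V_g = 11.2 m/s), as expected around a high.

12.5 m s⁻¹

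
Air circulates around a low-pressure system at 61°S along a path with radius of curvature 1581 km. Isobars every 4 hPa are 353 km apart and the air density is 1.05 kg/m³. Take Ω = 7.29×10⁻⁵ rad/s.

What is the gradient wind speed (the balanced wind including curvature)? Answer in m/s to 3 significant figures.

Coriolis parameter at 61°S:
f = 2Ω sin φ = 2 × 7.29×10⁻⁵ × sin 61° = 1.28×10⁻⁴ s⁻¹
Pressure gradient: |∂P/∂n| = 400 Pa / 353000 m = 1.13×10⁻³ Pa/m
Geostrophic speed: V_g = |∂P/∂n|/(fρ) = 1.13×10⁻³/(1.28×10⁻⁴ × 1.05) = 8.46 m/s
Around a low, centrifugal force acts outward with Coriolis, so pressure-gradient force balances both:
(1/ρ)|∂P/∂n| = fV + V²/R  →  V² + fR·V − fR·V_g = 0
With fR = 1.28×10⁻⁴ × 1581×10³ m = 202 m/s:
V = [−fR + √((fR)² + 4 fR V_g)]/2 = [−202 + √(202² + 4×202×8.46)]/2 = 8.13 m/s
Subgeostrophic (V < V_g = 8.46 m/s), as expected around a low.

8.13 m/s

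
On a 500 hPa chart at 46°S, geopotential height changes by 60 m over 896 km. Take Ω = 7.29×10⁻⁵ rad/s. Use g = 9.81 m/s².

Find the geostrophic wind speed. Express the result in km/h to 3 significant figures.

Coriolis parameter at 46°S:
f = 2Ω sin φ = 2 × 7.29×10⁻⁵ × sin 46° = 1.05×10⁻⁴ s⁻¹
Height gradient: |∂Z/∂n| = 60 m / 896000 m = 6.70×10⁻⁵
On a pressure surface, geostrophic balance gives V_g = (g/f)|∂Z/∂n|:
V_g = 9.81 × 6.70×10⁻⁵ / 1.05×10⁻⁴ = 6.26 m/s
Converting: 6.26 m/s × 3.6 = 22.5 km/h

22.5 km/h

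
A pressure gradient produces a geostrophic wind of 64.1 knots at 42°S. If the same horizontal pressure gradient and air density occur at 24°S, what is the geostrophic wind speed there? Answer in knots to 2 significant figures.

With the same pressure gradient and density, V_g ∝ 1/f ∝ 1/sin φ.
V₂ = V₁ · sin φ₁ / sin φ₂ = 64.1 × sin 42° / sin 24°
V₂ = 64.1 × 0.6691/0.4067 = 110 knots

110 knots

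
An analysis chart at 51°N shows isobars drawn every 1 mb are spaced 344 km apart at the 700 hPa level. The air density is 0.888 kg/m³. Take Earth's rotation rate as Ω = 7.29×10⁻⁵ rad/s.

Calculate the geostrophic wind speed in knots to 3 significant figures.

5.62 knots

Coriolis parameter at 51°N:
f = 2Ω sin φ = 2 × 7.29×10⁻⁵ × sin 51° = 1.13×10⁻⁴ s⁻¹
Pressure gradient: |∂P/∂n| = 100 Pa / 344000 m = 2.91×10⁻⁴ Pa/m
Geostrophic balance (pressure-gradient force = Coriolis force):
V_g = (1/(fρ)) |∂P/∂n| = 2.91×10⁻⁴ / (1.13×10⁻⁴ × 0.888) = 2.89 m/s
Converting: 2.89 m/s × 1.944 = 5.62 knots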